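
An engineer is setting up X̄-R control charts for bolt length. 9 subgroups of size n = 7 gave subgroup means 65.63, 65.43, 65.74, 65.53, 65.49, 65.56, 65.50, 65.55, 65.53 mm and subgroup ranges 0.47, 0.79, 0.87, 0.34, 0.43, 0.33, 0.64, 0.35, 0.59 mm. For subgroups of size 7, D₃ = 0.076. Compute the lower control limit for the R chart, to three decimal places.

R̄ = (0.47 + 0.79 + 0.87 + 0.34 + 0.43 + 0.33 + 0.64 + 0.35 + 0.59) / 9 = 4.8100 / 9 = 0.5344
LCL_R = D₃·R̄ = 0.076 × 0.5344 = 0.0406

0.041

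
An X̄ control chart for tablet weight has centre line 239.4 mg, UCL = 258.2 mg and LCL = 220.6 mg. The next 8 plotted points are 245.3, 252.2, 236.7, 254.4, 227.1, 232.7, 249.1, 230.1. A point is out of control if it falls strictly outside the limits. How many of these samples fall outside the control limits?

All 8 points lie within [220.6, 258.2].

0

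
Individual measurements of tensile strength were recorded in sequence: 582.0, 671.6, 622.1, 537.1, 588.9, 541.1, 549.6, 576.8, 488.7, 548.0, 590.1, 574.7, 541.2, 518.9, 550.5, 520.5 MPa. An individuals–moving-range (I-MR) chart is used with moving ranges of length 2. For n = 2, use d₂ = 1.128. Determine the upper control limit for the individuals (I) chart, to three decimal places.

683.481

X̄ = (582.0 + 671.6 + 622.1 + 537.1 + 588.9 + 541.1 + 549.6 + 576.8 + 488.7 + 548.0 + 590.1 + 574.7 + 541.2 + 518.9 + 550.5 + 520.5) / 16 = 562.6125
Moving ranges: 89.6, 49.5, 85.0, 51.8, 47.8, 8.5, 27.2, 88.1, 59.3, 42.1, 15.4, 33.5, 22.3, 31.6, 30.0; M̄R̄ = 681.7000 / 15 = 45.4467
UCL = X̄ + 3·M̄R̄/d₂ = 562.6125 + 3 × 45.4467 / 1.128 = 683.4813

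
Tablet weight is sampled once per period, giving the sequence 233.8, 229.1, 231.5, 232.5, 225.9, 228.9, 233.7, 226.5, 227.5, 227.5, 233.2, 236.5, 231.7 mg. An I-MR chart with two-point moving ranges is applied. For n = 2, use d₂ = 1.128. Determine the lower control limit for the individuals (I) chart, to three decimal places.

220.776

X̄ = (233.8 + 229.1 + 231.5 + 232.5 + 225.9 + 228.9 + 233.7 + 226.5 + 227.5 + 227.5 + 233.2 + 236.5 + 231.7) / 13 = 230.6385
Moving ranges: 4.7, 2.4, 1.0, 6.6, 3.0, 4.8, 7.2, 1.0, 0.0, 5.7, 3.3, 4.8; M̄R̄ = 44.5000 / 12 = 3.7083
LCL = X̄ − 3·M̄R̄/d₂ = 230.6385 − 3 × 3.7083 / 1.128 = 220.7759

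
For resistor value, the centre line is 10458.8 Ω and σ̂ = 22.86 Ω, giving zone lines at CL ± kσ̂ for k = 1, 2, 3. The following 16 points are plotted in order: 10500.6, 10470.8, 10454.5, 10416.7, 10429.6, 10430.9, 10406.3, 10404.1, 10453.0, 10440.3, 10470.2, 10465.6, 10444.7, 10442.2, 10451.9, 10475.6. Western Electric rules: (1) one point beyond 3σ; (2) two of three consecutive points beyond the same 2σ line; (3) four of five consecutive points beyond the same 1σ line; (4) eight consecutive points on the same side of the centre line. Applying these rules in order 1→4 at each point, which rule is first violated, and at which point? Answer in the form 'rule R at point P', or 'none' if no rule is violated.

Zone of each point (C = within 1σ̂, B = 1σ̂–2σ̂, A = 2σ̂–3σ̂, * = beyond 3σ̂; sign = side of CL): 1:+B, 2:+C, 3:-C, 4:-B, 5:-B, 6:-B, 7:-A, 8:-A, 9:-C, 10:-C, 11:+C, 12:+C, 13:-C, 14:-C, 15:-C, 16:+C
Rule 3 (four of five consecutive points beyond the same 1σ limit) is satisfied at point 7.

rule 3 at point 7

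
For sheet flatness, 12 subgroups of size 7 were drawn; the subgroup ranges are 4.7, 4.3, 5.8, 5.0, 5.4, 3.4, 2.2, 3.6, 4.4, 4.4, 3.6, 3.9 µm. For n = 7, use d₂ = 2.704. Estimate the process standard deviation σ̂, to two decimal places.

1.56

R̄ = (4.7 + 4.3 + 5.8 + 5.0 + 5.4 + 3.4 + 2.2 + 3.6 + 4.4 + 4.4 + 3.6 + 3.9) / 12 = 4.2250
σ̂ = R̄ / d₂ = 4.2250 / 2.704 = 1.5625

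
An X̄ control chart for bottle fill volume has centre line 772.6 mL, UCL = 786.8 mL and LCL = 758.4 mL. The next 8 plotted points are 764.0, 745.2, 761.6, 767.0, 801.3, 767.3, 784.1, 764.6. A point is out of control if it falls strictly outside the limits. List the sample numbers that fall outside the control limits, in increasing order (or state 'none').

Compare each point to [758.4, 786.8]: sample 2 = 745.2 < LCL; sample 5 = 801.3 > UCL.

2, 5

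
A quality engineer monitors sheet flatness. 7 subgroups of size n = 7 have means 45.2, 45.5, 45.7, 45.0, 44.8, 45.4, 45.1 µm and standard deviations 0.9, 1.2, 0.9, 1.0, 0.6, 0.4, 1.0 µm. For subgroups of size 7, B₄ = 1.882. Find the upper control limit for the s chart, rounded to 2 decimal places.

1.61

s̄ = (0.9 + 1.2 + 0.9 + 1.0 + 0.6 + 0.4 + 1.0) / 7 = 0.8571
UCL_s = B₄·s̄ = 1.882 × 0.8571 = 1.6131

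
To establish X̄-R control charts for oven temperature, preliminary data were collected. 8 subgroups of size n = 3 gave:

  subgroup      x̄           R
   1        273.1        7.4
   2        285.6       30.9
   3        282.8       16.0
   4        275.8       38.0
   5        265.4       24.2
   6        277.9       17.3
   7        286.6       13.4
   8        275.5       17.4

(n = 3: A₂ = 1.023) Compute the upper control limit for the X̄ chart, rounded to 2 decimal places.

X̄̄ = (273.1 + 285.6 + 282.8 + 275.8 + 265.4 + 277.9 + 286.6 + 275.5) / 8 = 2222.7000 / 8 = 277.8375
R̄ = (7.4 + 30.9 + 16.0 + 38.0 + 24.2 + 17.3 + 13.4 + 17.4) / 8 = 164.6000 / 8 = 20.5750
UCL = X̄̄ + A₂·R̄ = 277.8375 + 1.023 × 20.5750 = 298.8857

298.89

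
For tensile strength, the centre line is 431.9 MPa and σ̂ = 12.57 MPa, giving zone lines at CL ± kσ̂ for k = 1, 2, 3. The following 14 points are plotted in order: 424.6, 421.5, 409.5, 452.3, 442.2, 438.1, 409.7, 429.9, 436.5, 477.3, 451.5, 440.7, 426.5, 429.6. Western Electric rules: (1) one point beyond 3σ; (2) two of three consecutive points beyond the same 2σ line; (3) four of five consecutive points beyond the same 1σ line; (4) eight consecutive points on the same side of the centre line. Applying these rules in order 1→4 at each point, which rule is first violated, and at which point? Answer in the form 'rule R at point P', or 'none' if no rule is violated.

Zone of each point (C = within 1σ̂, B = 1σ̂–2σ̂, A = 2σ̂–3σ̂, * = beyond 3σ̂; sign = side of CL): 1:-C, 2:-C, 3:-B, 4:+B, 5:+C, 6:+C, 7:-B, 8:-C, 9:+C, 10:+*, 11:+B, 12:+C, 13:-C, 14:-C
Rule 1 (one point beyond the 3σ limits) is satisfied at point 10.

rule 1 at point 10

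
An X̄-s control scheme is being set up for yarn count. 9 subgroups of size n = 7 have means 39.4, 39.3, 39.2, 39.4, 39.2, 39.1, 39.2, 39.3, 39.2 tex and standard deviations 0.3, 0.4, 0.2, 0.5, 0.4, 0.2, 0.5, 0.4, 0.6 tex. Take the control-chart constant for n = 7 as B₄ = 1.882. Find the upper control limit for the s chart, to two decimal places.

s̄ = (0.3 + 0.4 + 0.2 + 0.5 + 0.4 + 0.2 + 0.5 + 0.4 + 0.6) / 9 = 0.3889
UCL_s = B₄·s̄ = 1.882 × 0.3889 = 0.7319

0.73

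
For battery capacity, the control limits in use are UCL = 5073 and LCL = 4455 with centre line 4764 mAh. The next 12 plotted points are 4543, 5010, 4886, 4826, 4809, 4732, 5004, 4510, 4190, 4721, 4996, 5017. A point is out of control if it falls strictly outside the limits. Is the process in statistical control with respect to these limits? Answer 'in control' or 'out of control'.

Compare each point to [4455, 5073]: sample 9 = 4190 < LCL.

out of control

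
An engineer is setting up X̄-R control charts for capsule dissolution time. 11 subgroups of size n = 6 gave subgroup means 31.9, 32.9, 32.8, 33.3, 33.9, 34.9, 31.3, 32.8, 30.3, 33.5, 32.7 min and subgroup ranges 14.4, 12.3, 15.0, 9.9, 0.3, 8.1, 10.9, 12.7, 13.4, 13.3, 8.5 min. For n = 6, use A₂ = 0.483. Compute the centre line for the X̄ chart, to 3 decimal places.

32.755

X̄̄ = (31.9 + 32.9 + 32.8 + 33.3 + 33.9 + 34.9 + 31.3 + 32.8 + 30.3 + 33.5 + 32.7) / 11 = 360.3000 / 11 = 32.7545
CL = X̄̄ = 32.7545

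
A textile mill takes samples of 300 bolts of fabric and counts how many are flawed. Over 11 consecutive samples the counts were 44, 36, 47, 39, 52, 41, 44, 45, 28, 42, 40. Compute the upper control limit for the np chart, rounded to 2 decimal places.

59.60

p̄ = Σdᵢ / (k·n) = 458 / (11 × 300) = 0.13879
UCL = np̄ + 3·√(np̄(1−p̄)) = 41.6364 + 3 × √(41.6364×0.86121) = 41.6364 + 3 × 5.9881 = 59.6008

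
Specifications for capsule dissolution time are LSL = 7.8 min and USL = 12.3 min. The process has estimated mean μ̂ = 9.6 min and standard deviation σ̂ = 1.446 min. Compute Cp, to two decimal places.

0.52

Cp = (USL − LSL) / (6σ̂) = (12.3 − 7.8) / (6 × 1.446) = 4.5000 / 8.6760 = 0.5187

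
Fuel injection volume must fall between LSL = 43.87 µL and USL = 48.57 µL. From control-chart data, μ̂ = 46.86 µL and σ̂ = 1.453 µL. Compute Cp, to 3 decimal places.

Cp = (USL − LSL) / (6σ̂) = (48.57 − 43.87) / (6 × 1.453) = 4.7000 / 8.7180 = 0.5391

0.539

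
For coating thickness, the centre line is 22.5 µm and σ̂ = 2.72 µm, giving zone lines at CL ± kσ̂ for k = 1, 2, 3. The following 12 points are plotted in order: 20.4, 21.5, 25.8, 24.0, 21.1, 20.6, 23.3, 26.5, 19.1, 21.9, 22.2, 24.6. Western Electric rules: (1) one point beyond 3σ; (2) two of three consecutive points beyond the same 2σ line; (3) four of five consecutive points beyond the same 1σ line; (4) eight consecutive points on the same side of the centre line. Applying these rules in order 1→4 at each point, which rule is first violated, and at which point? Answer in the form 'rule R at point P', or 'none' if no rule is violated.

Zone of each point (C = within 1σ̂, B = 1σ̂–2σ̂, A = 2σ̂–3σ̂, * = beyond 3σ̂; sign = side of CL): 1:-C, 2:-C, 3:+B, 4:+C, 5:-C, 6:-C, 7:+C, 8:+B, 9:-B, 10:-C, 11:-C, 12:+C
No rule fires across all 12 points.

none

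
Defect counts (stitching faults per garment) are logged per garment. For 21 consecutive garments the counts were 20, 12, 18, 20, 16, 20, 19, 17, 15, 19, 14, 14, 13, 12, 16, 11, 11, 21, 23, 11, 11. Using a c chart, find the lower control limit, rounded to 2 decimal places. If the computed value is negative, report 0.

3.91

c̄ = (20 + 12 + 18 + 20 + 16 + 20 + 19 + 17 + 15 + 19 + 14 + 14 + 13 + 12 + 16 + 11 + 11 + 21 + 23 + 11 + 11) / 21 = 333 / 21 = 15.8571
LCL = c̄ − 3√c̄ = 15.8571 − 3 × 3.9821 = 3.9108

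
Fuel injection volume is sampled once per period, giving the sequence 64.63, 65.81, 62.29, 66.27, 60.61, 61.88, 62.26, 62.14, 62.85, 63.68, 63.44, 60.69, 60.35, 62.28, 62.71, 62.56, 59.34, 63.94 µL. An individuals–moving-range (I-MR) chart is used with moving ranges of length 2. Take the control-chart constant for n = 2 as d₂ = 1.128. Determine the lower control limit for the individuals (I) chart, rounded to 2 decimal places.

X̄ = (64.63 + 65.81 + 62.29 + 66.27 + 60.61 + 61.88 + 62.26 + 62.14 + 62.85 + 63.68 + 63.44 + 60.69 + 60.35 + 62.28 + 62.71 + 62.56 + 59.34 + 63.94) / 18 = 62.6517
Moving ranges: 1.18, 3.52, 3.98, 5.66, 1.27, 0.38, 0.12, 0.71, 0.83, 0.24, 2.75, 0.34, 1.93, 0.43, 0.15, 3.22, 4.60; M̄R̄ = 31.3100 / 17 = 1.8418
LCL = X̄ − 3·M̄R̄/d₂ = 62.6517 − 3 × 1.8418 / 1.128 = 57.7534

57.75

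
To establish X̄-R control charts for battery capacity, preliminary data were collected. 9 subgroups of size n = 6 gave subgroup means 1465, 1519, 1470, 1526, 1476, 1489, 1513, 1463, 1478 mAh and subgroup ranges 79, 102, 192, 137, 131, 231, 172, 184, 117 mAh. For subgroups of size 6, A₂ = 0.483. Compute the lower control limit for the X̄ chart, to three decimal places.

1416.596

X̄̄ = (1465 + 1519 + 1470 + 1526 + 1476 + 1489 + 1513 + 1463 + 1478) / 9 = 13399.0000 / 9 = 1488.7778
R̄ = (79 + 102 + 192 + 137 + 131 + 231 + 172 + 184 + 117) / 9 = 1345.0000 / 9 = 149.4444
LCL = X̄̄ − A₂·R̄ = 1488.7778 − 0.483 × 149.4444 = 1416.5961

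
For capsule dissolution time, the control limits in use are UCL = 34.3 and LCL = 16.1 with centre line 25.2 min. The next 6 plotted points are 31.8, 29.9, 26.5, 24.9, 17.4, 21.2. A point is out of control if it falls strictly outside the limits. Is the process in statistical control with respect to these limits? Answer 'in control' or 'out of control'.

in control

All 6 points lie within [16.1, 34.3].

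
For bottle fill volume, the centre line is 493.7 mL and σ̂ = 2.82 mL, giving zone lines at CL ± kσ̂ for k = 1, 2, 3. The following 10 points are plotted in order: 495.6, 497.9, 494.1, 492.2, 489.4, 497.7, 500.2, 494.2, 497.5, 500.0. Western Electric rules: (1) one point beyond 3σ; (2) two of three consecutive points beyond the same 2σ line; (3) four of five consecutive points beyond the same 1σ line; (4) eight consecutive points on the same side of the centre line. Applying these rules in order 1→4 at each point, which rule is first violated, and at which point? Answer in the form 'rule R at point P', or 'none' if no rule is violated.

Zone of each point (C = within 1σ̂, B = 1σ̂–2σ̂, A = 2σ̂–3σ̂, * = beyond 3σ̂; sign = side of CL): 1:+C, 2:+B, 3:+C, 4:-C, 5:-B, 6:+B, 7:+A, 8:+C, 9:+B, 10:+A
Rule 3 (four of five consecutive points beyond the same 1σ limit) is satisfied at point 10.

rule 3 at point 10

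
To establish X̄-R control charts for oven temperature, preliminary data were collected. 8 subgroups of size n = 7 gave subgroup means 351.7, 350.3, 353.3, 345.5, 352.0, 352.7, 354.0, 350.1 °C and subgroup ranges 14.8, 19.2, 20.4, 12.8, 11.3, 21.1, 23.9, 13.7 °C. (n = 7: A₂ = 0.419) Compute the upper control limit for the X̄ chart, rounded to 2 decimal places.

X̄̄ = (351.7 + 350.3 + 353.3 + 345.5 + 352.0 + 352.7 + 354.0 + 350.1) / 8 = 2809.6000 / 8 = 351.2000
R̄ = (14.8 + 19.2 + 20.4 + 12.8 + 11.3 + 21.1 + 23.9 + 13.7) / 8 = 137.2000 / 8 = 17.1500
UCL = X̄̄ + A₂·R̄ = 351.2000 + 0.419 × 17.1500 = 358.3859

358.39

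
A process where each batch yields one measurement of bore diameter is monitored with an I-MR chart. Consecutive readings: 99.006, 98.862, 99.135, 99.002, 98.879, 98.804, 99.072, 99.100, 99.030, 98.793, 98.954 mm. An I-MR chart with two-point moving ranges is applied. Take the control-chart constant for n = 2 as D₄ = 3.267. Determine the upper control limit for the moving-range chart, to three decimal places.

0.494

Moving ranges: 0.144, 0.273, 0.133, 0.123, 0.075, 0.268, 0.028, 0.070, 0.237, 0.161; M̄R̄ = 1.5120 / 10 = 0.1512
UCL_MR = D₄·M̄R̄ = 3.267 × 0.1512 = 0.4940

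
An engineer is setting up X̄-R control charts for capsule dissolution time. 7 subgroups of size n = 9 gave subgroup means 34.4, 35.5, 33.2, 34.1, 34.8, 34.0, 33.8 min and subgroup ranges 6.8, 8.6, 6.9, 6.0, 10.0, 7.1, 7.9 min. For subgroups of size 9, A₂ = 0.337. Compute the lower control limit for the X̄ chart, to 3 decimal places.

31.691

X̄̄ = (34.4 + 35.5 + 33.2 + 34.1 + 34.8 + 34.0 + 33.8) / 7 = 239.8000 / 7 = 34.2571
R̄ = (6.8 + 8.6 + 6.9 + 6.0 + 10.0 + 7.1 + 7.9) / 7 = 53.3000 / 7 = 7.6143
LCL = X̄̄ − A₂·R̄ = 34.2571 − 0.337 × 7.6143 = 31.6911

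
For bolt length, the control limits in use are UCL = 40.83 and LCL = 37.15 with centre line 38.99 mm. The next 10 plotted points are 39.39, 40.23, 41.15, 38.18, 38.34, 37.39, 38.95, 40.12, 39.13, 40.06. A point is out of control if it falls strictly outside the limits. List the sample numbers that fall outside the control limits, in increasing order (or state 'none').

3

Compare each point to [37.15, 40.83]: sample 3 = 41.15 > UCL.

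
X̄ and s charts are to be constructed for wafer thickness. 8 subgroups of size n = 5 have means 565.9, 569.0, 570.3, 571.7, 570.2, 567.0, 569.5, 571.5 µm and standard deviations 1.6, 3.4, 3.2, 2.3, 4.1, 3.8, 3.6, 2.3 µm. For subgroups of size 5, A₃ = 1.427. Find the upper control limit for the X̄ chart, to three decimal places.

X̄̄ = (565.9 + 569.0 + 570.3 + 571.7 + 570.2 + 567.0 + 569.5 + 571.5) / 8 = 569.3875
s̄ = (1.6 + 3.4 + 3.2 + 2.3 + 4.1 + 3.8 + 3.6 + 2.3) / 8 = 3.0375
UCL = X̄̄ + A₃·s̄ = 569.3875 + 1.427 × 3.0375 = 573.7220

573.722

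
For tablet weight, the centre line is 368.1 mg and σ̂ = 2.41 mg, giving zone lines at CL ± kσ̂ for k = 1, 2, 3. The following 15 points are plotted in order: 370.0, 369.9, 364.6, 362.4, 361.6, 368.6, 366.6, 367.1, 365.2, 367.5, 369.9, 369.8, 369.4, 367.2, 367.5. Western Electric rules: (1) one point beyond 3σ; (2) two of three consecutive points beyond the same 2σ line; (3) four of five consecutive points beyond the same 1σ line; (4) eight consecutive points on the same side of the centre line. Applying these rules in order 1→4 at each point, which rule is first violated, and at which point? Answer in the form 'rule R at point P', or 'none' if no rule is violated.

Zone of each point (C = within 1σ̂, B = 1σ̂–2σ̂, A = 2σ̂–3σ̂, * = beyond 3σ̂; sign = side of CL): 1:+C, 2:+C, 3:-B, 4:-A, 5:-A, 6:+C, 7:-C, 8:-C, 9:-B, 10:-C, 11:+C, 12:+C, 13:+C, 14:-C, 15:-C
Rule 2 (two of three consecutive points beyond the same 2σ limit) is satisfied at point 5.

rule 2 at point 5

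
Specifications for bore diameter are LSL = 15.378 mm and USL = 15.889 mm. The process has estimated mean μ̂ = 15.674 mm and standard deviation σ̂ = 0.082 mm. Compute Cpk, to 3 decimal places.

0.874

Cpu = (USL − μ̂) / (3σ̂) = (15.889 − 15.674) / (3 × 0.082) = 0.8740; Cpl = (μ̂ − LSL) / (3σ̂) = (15.674 − 15.378) / (3 × 0.082) = 1.2033; Cpk = min(Cpu, Cpl) = 0.8740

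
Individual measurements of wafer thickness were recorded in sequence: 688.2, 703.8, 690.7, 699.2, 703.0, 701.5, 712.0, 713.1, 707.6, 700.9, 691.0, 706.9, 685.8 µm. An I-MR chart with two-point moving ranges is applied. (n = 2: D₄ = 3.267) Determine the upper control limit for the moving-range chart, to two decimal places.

30.82

Moving ranges: 15.6, 13.1, 8.5, 3.8, 1.5, 10.5, 1.1, 5.5, 6.7, 9.9, 15.9, 21.1; M̄R̄ = 113.2000 / 12 = 9.4333
UCL_MR = D₄·M̄R̄ = 3.267 × 9.4333 = 30.8187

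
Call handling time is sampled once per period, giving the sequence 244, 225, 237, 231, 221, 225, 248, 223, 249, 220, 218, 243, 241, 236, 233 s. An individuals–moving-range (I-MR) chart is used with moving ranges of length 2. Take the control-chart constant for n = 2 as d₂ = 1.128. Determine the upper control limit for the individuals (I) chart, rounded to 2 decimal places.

X̄ = (244 + 225 + 237 + 231 + 221 + 225 + 248 + 223 + 249 + 220 + 218 + 243 + 241 + 236 + 233) / 15 = 232.9333
Moving ranges: 19, 12, 6, 10, 4, 23, 25, 26, 29, 2, 25, 2, 5, 3; M̄R̄ = 191.0000 / 14 = 13.6429
UCL = X̄ + 3·M̄R̄/d₂ = 232.9333 + 3 × 13.6429 / 1.128 = 269.2175

269.22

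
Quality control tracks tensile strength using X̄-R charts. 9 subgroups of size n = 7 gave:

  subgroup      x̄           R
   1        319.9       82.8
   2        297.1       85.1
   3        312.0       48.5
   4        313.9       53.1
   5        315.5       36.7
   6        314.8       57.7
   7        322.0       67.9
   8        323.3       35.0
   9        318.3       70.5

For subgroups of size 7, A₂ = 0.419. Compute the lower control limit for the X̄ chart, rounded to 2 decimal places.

X̄̄ = (319.9 + 297.1 + 312.0 + 313.9 + 315.5 + 314.8 + 322.0 + 323.3 + 318.3) / 9 = 2836.8000 / 9 = 315.2000
R̄ = (82.8 + 85.1 + 48.5 + 53.1 + 36.7 + 57.7 + 67.9 + 35.0 + 70.5) / 9 = 537.3000 / 9 = 59.7000
LCL = X̄̄ − A₂·R̄ = 315.2000 − 0.419 × 59.7000 = 290.1857

290.19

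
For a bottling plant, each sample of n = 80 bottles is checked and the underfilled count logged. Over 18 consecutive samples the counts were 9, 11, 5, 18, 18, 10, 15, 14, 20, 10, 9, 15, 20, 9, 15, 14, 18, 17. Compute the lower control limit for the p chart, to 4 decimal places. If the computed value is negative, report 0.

0.0451

p̄ = Σdᵢ / (k·n) = 247 / (18 × 80) = 0.17153
LCL = p̄ − 3·√(p̄(1−p̄)/n) = 0.17153 − 3 × 0.04215 = 0.04509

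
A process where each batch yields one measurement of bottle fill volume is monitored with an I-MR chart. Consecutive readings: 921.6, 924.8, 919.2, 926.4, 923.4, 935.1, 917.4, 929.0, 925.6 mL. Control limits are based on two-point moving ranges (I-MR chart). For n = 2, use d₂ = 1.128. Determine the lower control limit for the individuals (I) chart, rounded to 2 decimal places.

903.65

X̄ = (921.6 + 924.8 + 919.2 + 926.4 + 923.4 + 935.1 + 917.4 + 929.0 + 925.6) / 9 = 924.7222
Moving ranges: 3.2, 5.6, 7.2, 3.0, 11.7, 17.7, 11.6, 3.4; M̄R̄ = 63.4000 / 8 = 7.9250
LCL = X̄ − 3·M̄R̄/d₂ = 924.7222 − 3 × 7.9250 / 1.128 = 903.6451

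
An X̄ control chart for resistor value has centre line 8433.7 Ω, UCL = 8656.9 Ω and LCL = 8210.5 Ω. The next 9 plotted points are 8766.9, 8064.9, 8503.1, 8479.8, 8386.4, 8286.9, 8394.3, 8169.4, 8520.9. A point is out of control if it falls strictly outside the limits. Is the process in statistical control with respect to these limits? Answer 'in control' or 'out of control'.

Compare each point to [8210.5, 8656.9]: sample 1 = 8766.9 > UCL; sample 2 = 8064.9 < LCL; sample 8 = 8169.4 < LCL.

out of control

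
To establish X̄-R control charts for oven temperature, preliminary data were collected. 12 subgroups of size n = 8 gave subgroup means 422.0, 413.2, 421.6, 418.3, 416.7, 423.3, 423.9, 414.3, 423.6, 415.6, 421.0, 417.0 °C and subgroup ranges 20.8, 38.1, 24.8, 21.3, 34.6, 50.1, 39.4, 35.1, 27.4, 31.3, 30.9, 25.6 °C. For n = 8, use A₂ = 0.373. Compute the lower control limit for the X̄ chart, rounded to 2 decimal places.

X̄̄ = (422.0 + 413.2 + 421.6 + 418.3 + 416.7 + 423.3 + 423.9 + 414.3 + 423.6 + 415.6 + 421.0 + 417.0) / 12 = 5030.5000 / 12 = 419.2083
R̄ = (20.8 + 38.1 + 24.8 + 21.3 + 34.6 + 50.1 + 39.4 + 35.1 + 27.4 + 31.3 + 30.9 + 25.6) / 12 = 379.4000 / 12 = 31.6167
LCL = X̄̄ − A₂·R̄ = 419.2083 − 0.373 × 31.6167 = 407.4153

407.42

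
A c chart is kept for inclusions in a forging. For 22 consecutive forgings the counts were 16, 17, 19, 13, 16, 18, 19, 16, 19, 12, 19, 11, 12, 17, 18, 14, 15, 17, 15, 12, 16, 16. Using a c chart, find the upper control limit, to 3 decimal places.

c̄ = (16 + 17 + 19 + 13 + 16 + 18 + 19 + 16 + 19 + 12 + 19 + 11 + 12 + 17 + 18 + 14 + 15 + 17 + 15 + 12 + 16 + 16) / 22 = 347 / 22 = 15.7727
UCL = c̄ + 3√c̄ = 15.7727 + 3 × √15.7727 = 15.7727 + 3 × 3.9715 = 27.6872

27.687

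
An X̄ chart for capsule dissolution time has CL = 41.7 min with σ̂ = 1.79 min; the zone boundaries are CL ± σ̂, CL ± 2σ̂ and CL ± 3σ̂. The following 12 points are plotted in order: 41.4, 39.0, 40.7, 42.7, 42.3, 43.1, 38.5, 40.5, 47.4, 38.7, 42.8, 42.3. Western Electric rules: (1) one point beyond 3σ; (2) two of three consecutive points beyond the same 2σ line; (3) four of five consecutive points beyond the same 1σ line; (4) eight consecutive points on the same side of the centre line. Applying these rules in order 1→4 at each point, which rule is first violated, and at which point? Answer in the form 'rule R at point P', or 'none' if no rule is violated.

Zone of each point (C = within 1σ̂, B = 1σ̂–2σ̂, A = 2σ̂–3σ̂, * = beyond 3σ̂; sign = side of CL): 1:-C, 2:-B, 3:-C, 4:+C, 5:+C, 6:+C, 7:-B, 8:-C, 9:+*, 10:-B, 11:+C, 12:+C
Rule 1 (one point beyond the 3σ limits) is satisfied at point 9.

rule 1 at point 9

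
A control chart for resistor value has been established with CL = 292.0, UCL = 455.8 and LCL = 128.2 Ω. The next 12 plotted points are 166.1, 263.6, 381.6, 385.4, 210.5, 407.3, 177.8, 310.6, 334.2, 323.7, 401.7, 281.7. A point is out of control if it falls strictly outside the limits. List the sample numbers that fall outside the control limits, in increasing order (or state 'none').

All 12 points lie within [128.2, 455.8].

none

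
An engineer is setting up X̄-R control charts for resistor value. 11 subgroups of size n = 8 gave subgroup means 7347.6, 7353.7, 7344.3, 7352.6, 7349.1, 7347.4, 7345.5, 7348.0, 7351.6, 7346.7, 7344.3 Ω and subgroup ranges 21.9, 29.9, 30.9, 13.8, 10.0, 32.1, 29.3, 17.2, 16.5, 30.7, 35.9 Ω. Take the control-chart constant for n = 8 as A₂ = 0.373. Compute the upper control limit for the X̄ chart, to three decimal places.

X̄̄ = (7347.6 + 7353.7 + 7344.3 + 7352.6 + 7349.1 + 7347.4 + 7345.5 + 7348.0 + 7351.6 + 7346.7 + 7344.3) / 11 = 80830.8000 / 11 = 7348.2545
R̄ = (21.9 + 29.9 + 30.9 + 13.8 + 10.0 + 32.1 + 29.3 + 17.2 + 16.5 + 30.7 + 35.9) / 11 = 268.2000 / 11 = 24.3818
UCL = X̄̄ + A₂·R̄ = 7348.2545 + 0.373 × 24.3818 = 7357.3490

7357.349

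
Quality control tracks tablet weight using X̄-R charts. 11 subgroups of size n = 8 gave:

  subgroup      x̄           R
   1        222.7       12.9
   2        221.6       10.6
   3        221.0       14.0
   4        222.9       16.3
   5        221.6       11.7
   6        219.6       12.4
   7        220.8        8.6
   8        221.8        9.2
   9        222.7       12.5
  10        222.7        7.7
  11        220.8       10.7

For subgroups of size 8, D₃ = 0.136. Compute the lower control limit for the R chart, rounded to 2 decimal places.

1.57

R̄ = (12.9 + 10.6 + 14.0 + 16.3 + 11.7 + 12.4 + 8.6 + 9.2 + 12.5 + 7.7 + 10.7) / 11 = 126.6000 / 11 = 11.5091
LCL_R = D₃·R̄ = 0.136 × 11.5091 = 1.5652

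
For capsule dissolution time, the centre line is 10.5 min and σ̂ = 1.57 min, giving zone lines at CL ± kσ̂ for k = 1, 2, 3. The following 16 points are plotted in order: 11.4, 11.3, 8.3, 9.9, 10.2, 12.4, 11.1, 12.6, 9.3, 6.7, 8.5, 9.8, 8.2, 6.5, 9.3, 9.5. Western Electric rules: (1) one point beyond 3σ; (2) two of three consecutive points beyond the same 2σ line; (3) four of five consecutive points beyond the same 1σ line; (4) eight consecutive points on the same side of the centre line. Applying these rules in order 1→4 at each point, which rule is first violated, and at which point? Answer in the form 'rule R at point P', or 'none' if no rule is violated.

rule 3 at point 14

Zone of each point (C = within 1σ̂, B = 1σ̂–2σ̂, A = 2σ̂–3σ̂, * = beyond 3σ̂; sign = side of CL): 1:+C, 2:+C, 3:-B, 4:-C, 5:-C, 6:+B, 7:+C, 8:+B, 9:-C, 10:-A, 11:-B, 12:-C, 13:-B, 14:-A, 15:-C, 16:-C
Rule 3 (four of five consecutive points beyond the same 1σ limit) is satisfied at point 14.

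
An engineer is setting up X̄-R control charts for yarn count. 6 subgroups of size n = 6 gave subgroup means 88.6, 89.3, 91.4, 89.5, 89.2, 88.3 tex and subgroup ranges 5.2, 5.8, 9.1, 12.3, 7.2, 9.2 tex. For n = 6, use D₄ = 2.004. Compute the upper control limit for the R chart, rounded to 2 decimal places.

16.30

R̄ = (5.2 + 5.8 + 9.1 + 12.3 + 7.2 + 9.2) / 6 = 48.8000 / 6 = 8.1333
UCL_R = D₄·R̄ = 2.004 × 8.1333 = 16.2992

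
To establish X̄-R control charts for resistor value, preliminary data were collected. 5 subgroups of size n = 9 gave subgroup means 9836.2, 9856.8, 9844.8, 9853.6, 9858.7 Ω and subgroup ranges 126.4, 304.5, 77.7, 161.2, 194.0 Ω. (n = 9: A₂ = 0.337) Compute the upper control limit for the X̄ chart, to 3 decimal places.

X̄̄ = (9836.2 + 9856.8 + 9844.8 + 9853.6 + 9858.7) / 5 = 49250.1000 / 5 = 9850.0200
R̄ = (126.4 + 304.5 + 77.7 + 161.2 + 194.0) / 5 = 863.8000 / 5 = 172.7600
UCL = X̄̄ + A₂·R̄ = 9850.0200 + 0.337 × 172.7600 = 9908.2401

9908.240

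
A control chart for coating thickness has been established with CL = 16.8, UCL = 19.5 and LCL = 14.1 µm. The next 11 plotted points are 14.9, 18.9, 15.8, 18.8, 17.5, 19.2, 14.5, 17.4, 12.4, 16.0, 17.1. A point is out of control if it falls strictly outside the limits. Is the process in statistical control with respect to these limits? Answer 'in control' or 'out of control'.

Compare each point to [14.1, 19.5]: sample 9 = 12.4 < LCL.

out of control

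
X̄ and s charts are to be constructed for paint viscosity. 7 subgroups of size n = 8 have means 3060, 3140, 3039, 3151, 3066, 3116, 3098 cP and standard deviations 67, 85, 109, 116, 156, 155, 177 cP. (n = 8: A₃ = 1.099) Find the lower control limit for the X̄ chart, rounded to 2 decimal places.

X̄̄ = (3060 + 3140 + 3039 + 3151 + 3066 + 3116 + 3098) / 7 = 3095.7143
s̄ = (67 + 85 + 109 + 116 + 156 + 155 + 177) / 7 = 123.5714
LCL = X̄̄ − A₃·s̄ = 3095.7143 − 1.099 × 123.5714 = 2959.9093

2959.91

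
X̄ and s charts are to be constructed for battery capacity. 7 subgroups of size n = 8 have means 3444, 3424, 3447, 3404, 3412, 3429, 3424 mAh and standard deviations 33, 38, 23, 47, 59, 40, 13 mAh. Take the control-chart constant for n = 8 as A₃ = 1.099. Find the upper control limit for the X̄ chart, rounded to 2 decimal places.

X̄̄ = (3444 + 3424 + 3447 + 3404 + 3412 + 3429 + 3424) / 7 = 3426.2857
s̄ = (33 + 38 + 23 + 47 + 59 + 40 + 13) / 7 = 36.1429
UCL = X̄̄ + A₃·s̄ = 3426.2857 + 1.099 × 36.1429 = 3466.0067

3466.01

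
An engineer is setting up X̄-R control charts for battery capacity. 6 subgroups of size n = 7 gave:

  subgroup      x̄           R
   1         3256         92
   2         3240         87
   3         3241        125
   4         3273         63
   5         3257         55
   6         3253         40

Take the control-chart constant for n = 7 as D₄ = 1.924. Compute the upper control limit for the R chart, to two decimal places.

148.15

R̄ = (92 + 87 + 125 + 63 + 55 + 40) / 6 = 462.0000 / 6 = 77.0000
UCL_R = D₄·R̄ = 1.924 × 77.0000 = 148.1480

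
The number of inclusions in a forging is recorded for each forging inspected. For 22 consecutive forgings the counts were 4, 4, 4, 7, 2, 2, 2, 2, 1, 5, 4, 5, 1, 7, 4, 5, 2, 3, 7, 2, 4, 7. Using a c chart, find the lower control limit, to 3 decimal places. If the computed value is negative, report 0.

c̄ = (4 + 4 + 4 + 7 + 2 + 2 + 2 + 2 + 1 + 5 + 4 + 5 + 1 + 7 + 4 + 5 + 2 + 3 + 7 + 2 + 4 + 7) / 22 = 84 / 22 = 3.8182
LCL = c̄ − 3√c̄ = 3.8182 − 3 × 1.9540 = -2.0439 → 0 (cannot be negative)

0.000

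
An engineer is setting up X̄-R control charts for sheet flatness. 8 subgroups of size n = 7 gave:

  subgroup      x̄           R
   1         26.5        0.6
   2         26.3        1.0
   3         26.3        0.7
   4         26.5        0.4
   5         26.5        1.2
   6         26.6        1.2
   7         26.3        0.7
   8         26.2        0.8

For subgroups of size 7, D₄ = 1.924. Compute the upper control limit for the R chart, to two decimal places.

1.59

R̄ = (0.6 + 1.0 + 0.7 + 0.4 + 1.2 + 1.2 + 0.7 + 0.8) / 8 = 6.6000 / 8 = 0.8250
UCL_R = D₄·R̄ = 1.924 × 0.8250 = 1.5873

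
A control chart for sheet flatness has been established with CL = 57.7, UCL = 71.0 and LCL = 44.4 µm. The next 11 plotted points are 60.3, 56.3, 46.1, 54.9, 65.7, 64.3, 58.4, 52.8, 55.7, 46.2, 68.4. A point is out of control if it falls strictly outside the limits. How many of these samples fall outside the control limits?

0

All 11 points lie within [44.4, 71.0].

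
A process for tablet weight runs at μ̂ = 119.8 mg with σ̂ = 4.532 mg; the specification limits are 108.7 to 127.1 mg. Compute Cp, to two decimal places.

0.68

Cp = (USL − LSL) / (6σ̂) = (127.1 − 108.7) / (6 × 4.532) = 18.4000 / 27.1920 = 0.6767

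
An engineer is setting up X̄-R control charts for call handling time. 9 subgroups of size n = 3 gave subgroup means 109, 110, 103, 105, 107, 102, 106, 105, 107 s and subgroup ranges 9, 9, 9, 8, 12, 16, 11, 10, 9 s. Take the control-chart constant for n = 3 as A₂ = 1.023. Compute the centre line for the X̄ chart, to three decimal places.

X̄̄ = (109 + 110 + 103 + 105 + 107 + 102 + 106 + 105 + 107) / 9 = 954.0000 / 9 = 106.0000
CL = X̄̄ = 106.0000

106.000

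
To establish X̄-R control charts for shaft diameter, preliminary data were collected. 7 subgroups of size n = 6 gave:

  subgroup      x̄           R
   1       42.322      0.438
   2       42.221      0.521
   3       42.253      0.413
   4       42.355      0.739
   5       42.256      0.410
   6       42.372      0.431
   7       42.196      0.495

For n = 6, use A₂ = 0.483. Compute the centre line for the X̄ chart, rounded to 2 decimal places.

X̄̄ = (42.322 + 42.221 + 42.253 + 42.355 + 42.256 + 42.372 + 42.196) / 7 = 295.9750 / 7 = 42.2821
CL = X̄̄ = 42.2821

42.28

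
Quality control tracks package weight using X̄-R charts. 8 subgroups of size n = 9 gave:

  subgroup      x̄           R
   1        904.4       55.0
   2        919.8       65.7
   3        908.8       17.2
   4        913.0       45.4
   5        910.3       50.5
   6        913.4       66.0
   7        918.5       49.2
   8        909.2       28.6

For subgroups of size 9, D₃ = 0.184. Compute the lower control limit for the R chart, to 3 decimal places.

8.685

R̄ = (55.0 + 65.7 + 17.2 + 45.4 + 50.5 + 66.0 + 49.2 + 28.6) / 8 = 377.6000 / 8 = 47.2000
LCL_R = D₃·R̄ = 0.184 × 47.2000 = 8.6848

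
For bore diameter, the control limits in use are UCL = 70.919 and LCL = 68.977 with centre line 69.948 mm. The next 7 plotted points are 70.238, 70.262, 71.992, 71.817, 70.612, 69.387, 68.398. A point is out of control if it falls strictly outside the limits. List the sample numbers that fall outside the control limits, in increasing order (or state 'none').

3, 4, 7

Compare each point to [68.977, 70.919]: sample 3 = 71.992 > UCL; sample 4 = 71.817 > UCL; sample 7 = 68.398 < LCL.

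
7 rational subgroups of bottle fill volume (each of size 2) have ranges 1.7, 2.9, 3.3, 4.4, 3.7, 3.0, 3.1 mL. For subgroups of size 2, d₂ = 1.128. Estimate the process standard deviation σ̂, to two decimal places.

R̄ = (1.7 + 2.9 + 3.3 + 4.4 + 3.7 + 3.0 + 3.1) / 7 = 3.1571
σ̂ = R̄ / d₂ = 3.1571 / 1.128 = 2.7989

2.80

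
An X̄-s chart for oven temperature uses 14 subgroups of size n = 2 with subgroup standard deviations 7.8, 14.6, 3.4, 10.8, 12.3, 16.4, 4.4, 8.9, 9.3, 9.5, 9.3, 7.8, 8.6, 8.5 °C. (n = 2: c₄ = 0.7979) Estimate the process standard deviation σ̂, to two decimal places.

s̄ = (7.8 + 14.6 + 3.4 + 10.8 + 12.3 + 16.4 + 4.4 + 8.9 + 9.3 + 9.5 + 9.3 + 7.8 + 8.6 + 8.5) / 14 = 9.4000
σ̂ = s̄ / c₄ = 9.4000 / 0.7979 = 11.7809

11.78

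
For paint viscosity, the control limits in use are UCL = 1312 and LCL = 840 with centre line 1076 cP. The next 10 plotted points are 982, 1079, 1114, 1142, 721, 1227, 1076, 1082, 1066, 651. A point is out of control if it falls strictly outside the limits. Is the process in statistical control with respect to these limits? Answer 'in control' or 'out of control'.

Compare each point to [840, 1312]: sample 5 = 721 < LCL; sample 10 = 651 < LCL.

out of control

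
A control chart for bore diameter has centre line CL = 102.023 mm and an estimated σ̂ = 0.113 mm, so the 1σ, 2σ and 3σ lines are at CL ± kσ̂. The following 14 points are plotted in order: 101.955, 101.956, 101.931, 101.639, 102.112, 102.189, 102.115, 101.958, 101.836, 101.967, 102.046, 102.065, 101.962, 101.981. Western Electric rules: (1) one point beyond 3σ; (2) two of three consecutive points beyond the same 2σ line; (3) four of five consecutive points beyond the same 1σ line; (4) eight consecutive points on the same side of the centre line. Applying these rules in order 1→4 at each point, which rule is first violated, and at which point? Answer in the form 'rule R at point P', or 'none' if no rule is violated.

Zone of each point (C = within 1σ̂, B = 1σ̂–2σ̂, A = 2σ̂–3σ̂, * = beyond 3σ̂; sign = side of CL): 1:-C, 2:-C, 3:-C, 4:-*, 5:+C, 6:+B, 7:+C, 8:-C, 9:-B, 10:-C, 11:+C, 12:+C, 13:-C, 14:-C
Rule 1 (one point beyond the 3σ limits) is satisfied at point 4.

rule 1 at point 4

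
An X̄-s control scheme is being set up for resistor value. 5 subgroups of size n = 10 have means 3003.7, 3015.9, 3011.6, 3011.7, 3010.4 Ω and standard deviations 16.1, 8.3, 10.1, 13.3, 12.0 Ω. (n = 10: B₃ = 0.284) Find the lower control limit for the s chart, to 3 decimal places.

s̄ = (16.1 + 8.3 + 10.1 + 13.3 + 12.0) / 5 = 11.9600
LCL_s = B₃·s̄ = 0.284 × 11.9600 = 3.3966

3.397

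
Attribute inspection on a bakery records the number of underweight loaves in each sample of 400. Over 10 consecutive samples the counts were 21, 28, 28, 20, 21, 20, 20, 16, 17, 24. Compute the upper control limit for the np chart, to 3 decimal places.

p̄ = Σdᵢ / (k·n) = 215 / (10 × 400) = 0.05375
UCL = np̄ + 3·√(np̄(1−p̄)) = 21.5000 + 3 × √(21.5000×0.94625) = 21.5000 + 3 × 4.5105 = 35.0314

35.031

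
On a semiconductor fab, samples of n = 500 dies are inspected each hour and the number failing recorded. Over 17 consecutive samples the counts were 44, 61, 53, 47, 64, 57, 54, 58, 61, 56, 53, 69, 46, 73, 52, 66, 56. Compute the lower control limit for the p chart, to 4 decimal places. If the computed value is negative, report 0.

0.0715

p̄ = Σdᵢ / (k·n) = 970 / (17 × 500) = 0.11412
LCL = p̄ − 3·√(p̄(1−p̄)/n) = 0.11412 − 3 × 0.01422 = 0.07146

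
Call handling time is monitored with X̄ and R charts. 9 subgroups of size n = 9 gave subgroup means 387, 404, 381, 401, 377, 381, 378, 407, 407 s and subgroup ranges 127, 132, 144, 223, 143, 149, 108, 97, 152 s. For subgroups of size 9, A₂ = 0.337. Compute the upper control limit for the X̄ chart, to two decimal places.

439.19

X̄̄ = (387 + 404 + 381 + 401 + 377 + 381 + 378 + 407 + 407) / 9 = 3523.0000 / 9 = 391.4444
R̄ = (127 + 132 + 144 + 223 + 143 + 149 + 108 + 97 + 152) / 9 = 1275.0000 / 9 = 141.6667
UCL = X̄̄ + A₂·R̄ = 391.4444 + 0.337 × 141.6667 = 439.1861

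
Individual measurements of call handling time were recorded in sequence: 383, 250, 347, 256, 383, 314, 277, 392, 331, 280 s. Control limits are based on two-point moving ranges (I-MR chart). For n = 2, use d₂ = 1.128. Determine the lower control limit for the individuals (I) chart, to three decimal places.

90.508

X̄ = (383 + 250 + 347 + 256 + 383 + 314 + 277 + 392 + 331 + 280) / 10 = 321.3000
Moving ranges: 133, 97, 91, 127, 69, 37, 115, 61, 51; M̄R̄ = 781.0000 / 9 = 86.7778
LCL = X̄ − 3·M̄R̄/d₂ = 321.3000 − 3 × 86.7778 / 1.128 = 90.5080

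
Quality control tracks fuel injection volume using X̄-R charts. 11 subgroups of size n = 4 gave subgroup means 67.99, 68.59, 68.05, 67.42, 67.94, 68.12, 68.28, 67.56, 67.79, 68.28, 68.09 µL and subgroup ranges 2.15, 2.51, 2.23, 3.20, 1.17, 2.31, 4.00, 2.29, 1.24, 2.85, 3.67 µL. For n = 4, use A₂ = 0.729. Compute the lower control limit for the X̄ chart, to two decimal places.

66.18

X̄̄ = (67.99 + 68.59 + 68.05 + 67.42 + 67.94 + 68.12 + 68.28 + 67.56 + 67.79 + 68.28 + 68.09) / 11 = 748.1100 / 11 = 68.0100
R̄ = (2.15 + 2.51 + 2.23 + 3.20 + 1.17 + 2.31 + 4.00 + 2.29 + 1.24 + 2.85 + 3.67) / 11 = 27.6200 / 11 = 2.5109
LCL = X̄̄ − A₂·R̄ = 68.0100 − 0.729 × 2.5109 = 66.1795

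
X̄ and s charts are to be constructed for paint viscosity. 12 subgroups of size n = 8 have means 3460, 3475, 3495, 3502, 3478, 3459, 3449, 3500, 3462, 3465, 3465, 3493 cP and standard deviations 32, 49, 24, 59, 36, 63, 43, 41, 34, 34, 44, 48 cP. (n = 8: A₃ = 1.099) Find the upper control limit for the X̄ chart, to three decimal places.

X̄̄ = (3460 + 3475 + 3495 + 3502 + 3478 + 3459 + 3449 + 3500 + 3462 + 3465 + 3465 + 3493) / 12 = 3475.2500
s̄ = (32 + 49 + 24 + 59 + 36 + 63 + 43 + 41 + 34 + 34 + 44 + 48) / 12 = 42.2500
UCL = X̄̄ + A₃·s̄ = 3475.2500 + 1.099 × 42.2500 = 3521.6827

3521.683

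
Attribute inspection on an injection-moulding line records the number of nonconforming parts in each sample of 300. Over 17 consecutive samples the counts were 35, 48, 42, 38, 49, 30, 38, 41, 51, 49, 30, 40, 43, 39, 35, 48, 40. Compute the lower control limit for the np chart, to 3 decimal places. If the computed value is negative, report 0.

p̄ = Σdᵢ / (k·n) = 696 / (17 × 300) = 0.13647
LCL = np̄ − 3·√(np̄(1−p̄)) = 40.9412 − 3 × 5.9459 = 23.1034

23.103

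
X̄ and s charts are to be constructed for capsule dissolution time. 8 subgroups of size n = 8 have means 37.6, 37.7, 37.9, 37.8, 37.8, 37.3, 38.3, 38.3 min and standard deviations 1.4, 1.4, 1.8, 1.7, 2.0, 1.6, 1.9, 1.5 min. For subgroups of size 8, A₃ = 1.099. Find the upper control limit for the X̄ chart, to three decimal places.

39.665

X̄̄ = (37.6 + 37.7 + 37.9 + 37.8 + 37.8 + 37.3 + 38.3 + 38.3) / 8 = 37.8375
s̄ = (1.4 + 1.4 + 1.8 + 1.7 + 2.0 + 1.6 + 1.9 + 1.5) / 8 = 1.6625
UCL = X̄̄ + A₃·s̄ = 37.8375 + 1.099 × 1.6625 = 39.6646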